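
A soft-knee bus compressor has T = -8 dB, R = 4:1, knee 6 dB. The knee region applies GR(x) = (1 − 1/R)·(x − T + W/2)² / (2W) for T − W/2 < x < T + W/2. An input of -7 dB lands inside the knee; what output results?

x − T + W/2 = -7 − (-8) + 3 = 4.
GR = (1 − 1/4) × 4² / 12 = 0.75 × 16 / 12 = 1 dB.
Output = -7 − 1 = -8 dB.

-8 dB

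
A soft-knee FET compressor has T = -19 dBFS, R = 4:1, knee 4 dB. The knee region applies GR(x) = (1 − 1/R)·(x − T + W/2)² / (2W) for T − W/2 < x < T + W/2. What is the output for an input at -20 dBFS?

x − T + W/2 = -20 − (-19) + 2 = 1.
GR = (1 − 1/4) × 1² / 8 = 0.75 × 1 / 8 = 0.09375 dB.
Output = -20 − 0.09375 = -20.09375 dBFS.

-20.09375 dBFS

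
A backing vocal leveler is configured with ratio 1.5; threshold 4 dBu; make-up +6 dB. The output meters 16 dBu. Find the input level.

Remove make-up: 16 − 6 = 10 dBu.
The compressed level sits 10 − 4 = 6 dB over threshold.
Before 1.5:1 compression the overshoot was 6 × 1.5 = 9 dB, so input = 4 + 9 = 13 dBu.

13 dBu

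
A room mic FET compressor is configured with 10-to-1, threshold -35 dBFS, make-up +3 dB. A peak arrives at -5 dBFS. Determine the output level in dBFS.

-29 dBFS

The input is 30 dB above the -35 dBFS threshold.
At 10:1 the overshoot is divided by 10, leaving 3 dB above threshold.
Output = -35 + 3 = -32 dBFS; make-up adds 3 dB, giving -29 dBFS.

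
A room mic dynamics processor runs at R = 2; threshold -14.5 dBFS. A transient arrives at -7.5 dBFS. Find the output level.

Overshoot: -7.5 − (-14.5) = 7 dB.
2:1 compression reduces that to 7/2 = 3.5 dB over.
So the level is -14.5 + 3.5 = -11 dBFS.

-11 dBFS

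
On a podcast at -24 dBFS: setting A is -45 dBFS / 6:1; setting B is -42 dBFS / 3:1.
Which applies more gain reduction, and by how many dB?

A, by 5.5 dB

A: 21 dB over, compressed to 3.5 dB over, so 17.5 dB of GR.
B: 18 dB over, compressed to 6 dB over, so 12 dB of GR.
A applies 5.5 dB more gain reduction.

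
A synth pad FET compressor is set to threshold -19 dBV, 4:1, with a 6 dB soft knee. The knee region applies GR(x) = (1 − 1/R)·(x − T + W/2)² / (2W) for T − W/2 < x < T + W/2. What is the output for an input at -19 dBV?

x − T + W/2 = -19 − (-19) + 3 = 3.
GR = (1 − 1/4) × 3² / 12 = 0.75 × 9 / 12 = 0.5625 dB.
Output = -19 − 0.5625 = -19.5625 dBV.

-19.5625 dBV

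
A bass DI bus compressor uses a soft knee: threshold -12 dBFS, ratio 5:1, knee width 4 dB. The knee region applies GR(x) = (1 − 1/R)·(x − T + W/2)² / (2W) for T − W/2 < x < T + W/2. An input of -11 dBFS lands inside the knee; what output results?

x − T + W/2 = -11 − (-12) + 2 = 3.
GR = (1 − 1/5) × 3² / 8 = 0.8 × 9 / 8 = 0.9 dB.
Output = -11 − 0.9 = -11.9 dBFS.

-11.9 dBFS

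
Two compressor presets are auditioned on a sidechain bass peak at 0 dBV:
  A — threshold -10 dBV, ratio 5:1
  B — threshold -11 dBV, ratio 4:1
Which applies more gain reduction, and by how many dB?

B, by 0.25 dB

A: 10 dB over, compressed to 2 dB over, so 8 dB of GR.
B: 11 dB over, compressed to 2.75 dB over, so 8.25 dB of GR.
B applies 0.25 dB more gain reduction.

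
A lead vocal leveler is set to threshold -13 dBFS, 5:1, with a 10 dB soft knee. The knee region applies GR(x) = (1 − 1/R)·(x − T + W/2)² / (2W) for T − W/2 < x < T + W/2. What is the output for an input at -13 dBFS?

x − T + W/2 = -13 − (-13) + 5 = 5.
GR = (1 − 1/5) × 5² / 20 = 0.8 × 25 / 20 = 1 dB.
Output = -13 − 1 = -14 dBFS.

-14 dBFS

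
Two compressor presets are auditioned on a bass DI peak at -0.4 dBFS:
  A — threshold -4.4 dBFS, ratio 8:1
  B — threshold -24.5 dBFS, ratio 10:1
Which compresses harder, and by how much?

B, by 18.19 dB

A: overshoot 4 dB → output overshoot 0.5 dB → GR 3.5 dB.
B: overshoot 24.1 dB → output overshoot 2.41 dB → GR 21.69 dB.
Difference: 18.19 dB in favour of B.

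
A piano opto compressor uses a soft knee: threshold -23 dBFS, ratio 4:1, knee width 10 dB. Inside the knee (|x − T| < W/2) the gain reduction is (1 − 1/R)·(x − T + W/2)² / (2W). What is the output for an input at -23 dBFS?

-23.9375 dBFS

x − T + W/2 = -23 − (-23) + 5 = 5.
GR = (1 − 1/4) × 5² / 20 = 0.75 × 25 / 20 = 0.9375 dB.
Output = -23 − 0.9375 = -23.9375 dBFS.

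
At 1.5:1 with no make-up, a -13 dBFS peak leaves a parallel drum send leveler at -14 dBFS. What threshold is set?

-16 dBFS

Let T be the threshold. Output overshoot = (input overshoot)/R, so -14 − T = (-13 − T)/1.5.
1.5·(-14 − T) = -13 − T → 0.5·T = -21 − (-13) = -8.
T = -8/0.5 = -16 dBFS.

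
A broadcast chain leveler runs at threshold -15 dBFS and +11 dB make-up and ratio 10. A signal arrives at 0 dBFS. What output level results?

Overshoot: 0 − (-15) = 15 dB.
The 15 dB excess becomes 1.5 dB after 10:1 reduction.
So the level is -15 + 1.5 = -13.5 dBFS; make-up adds 11 dB, giving -2.5 dBFS.

-2.5 dBFS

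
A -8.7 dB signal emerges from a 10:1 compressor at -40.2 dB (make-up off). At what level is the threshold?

-43.7 dB

Let T be the threshold. Output overshoot = (input overshoot)/R, so -40.2 − T = (-8.7 − T)/10.
10·(-40.2 − T) = -8.7 − T → 9·T = -402 − (-8.7) = -393.3.
T = -393.3/9 = -43.7 dB.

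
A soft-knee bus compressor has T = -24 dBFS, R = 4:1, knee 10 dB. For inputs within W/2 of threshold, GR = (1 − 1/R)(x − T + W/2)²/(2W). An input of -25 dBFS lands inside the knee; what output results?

-25.6 dBFS

x − T + W/2 = -25 − (-24) + 5 = 4.
GR = (1 − 1/4) × 4² / 20 = 0.75 × 16 / 20 = 0.6 dB.
Output = -25 − 0.6 = -25.6 dBFS.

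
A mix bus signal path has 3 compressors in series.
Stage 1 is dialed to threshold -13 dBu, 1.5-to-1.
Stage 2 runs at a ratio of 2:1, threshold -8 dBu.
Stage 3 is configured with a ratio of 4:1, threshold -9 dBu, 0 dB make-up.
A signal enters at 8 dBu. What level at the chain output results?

-7.625 dBu

Stage 1: overshoot 21 dB → 21/1.5 = 14 dB → 1 dBu.
Stage 2: overshoot 9 dB → 9/2 = 4.5 dB → -3.5 dBu.
Stage 3: -3.5 dBu is 5.5 dB over -9 dBu; at 4:1 that becomes 1.375 dB over, giving -7.625 dBu.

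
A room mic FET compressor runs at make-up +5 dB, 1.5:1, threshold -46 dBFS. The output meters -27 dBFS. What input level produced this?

-25 dBFS

Before make-up, the level was -27 − 5 = -32 dBFS.
Post-compression overshoot = -32 − (-46) = 14 dB.
Before 1.5:1 compression the overshoot was 14 × 1.5 = 21 dB, so input = -46 + 21 = -25 dBFS.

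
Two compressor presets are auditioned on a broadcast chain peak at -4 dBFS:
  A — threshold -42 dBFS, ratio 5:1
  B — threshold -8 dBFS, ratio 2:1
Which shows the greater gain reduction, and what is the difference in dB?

A, by 28.4 dB

A: overshoot 38 dB → output overshoot 7.6 dB → GR 30.4 dB.
B: overshoot 4 dB → output overshoot 2 dB → GR 2 dB.
Difference: 28.4 dB in favour of A.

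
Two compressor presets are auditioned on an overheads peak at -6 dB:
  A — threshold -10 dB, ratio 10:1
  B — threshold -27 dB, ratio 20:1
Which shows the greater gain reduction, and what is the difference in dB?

A: 4 dB over, compressed to 0.4 dB over, so 3.6 dB of GR.
B: 21 dB over, compressed to 1.05 dB over, so 19.95 dB of GR.
Difference: 16.35 dB in favour of B.

B, by 16.35 dB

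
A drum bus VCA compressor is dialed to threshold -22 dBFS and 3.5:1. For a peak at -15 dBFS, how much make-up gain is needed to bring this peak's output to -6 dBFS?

14 dB

Overshoot 7 dB → 7/3.5 = 2 dB after compression, so the compressed level is -22 + 2 = -20 dBFS.
Make-up = target − compressed = -6 − (-20) = 14 dB.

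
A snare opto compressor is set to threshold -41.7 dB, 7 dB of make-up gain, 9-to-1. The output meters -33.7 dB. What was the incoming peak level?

Stripping the +7 dB make-up gives -40.7 dB at the gain stage.
That's 1 dB above the -41.7 dB threshold.
Undo the ratio: input overshoot = 1 × 9 = 9 dB, giving input = -32.7 dB.

-32.7 dB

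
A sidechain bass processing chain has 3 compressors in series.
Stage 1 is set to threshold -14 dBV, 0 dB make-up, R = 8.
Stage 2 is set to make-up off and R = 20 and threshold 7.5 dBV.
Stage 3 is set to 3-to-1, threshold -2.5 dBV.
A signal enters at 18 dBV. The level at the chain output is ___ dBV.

-10 dBV

Stage 1: overshoot 32 dB → 32/8 = 4 dB → -10 dBV.
Stage 2: -10 dBV ≤ 7.5 dBV, so stage 2 doesn't engage; output -10 dBV.
Stage 3: below threshold (-10 ≤ -2.5); passes unchanged; output -10 dBV.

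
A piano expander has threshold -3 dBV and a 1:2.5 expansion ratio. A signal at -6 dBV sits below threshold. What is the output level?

-10.5 dBV

Undershoot = (-3) − (-6) = 3 dB.
At 1:2.5, that expands to 7.5 dB under threshold.
Output = -3 − 7.5 = -10.5 dBV.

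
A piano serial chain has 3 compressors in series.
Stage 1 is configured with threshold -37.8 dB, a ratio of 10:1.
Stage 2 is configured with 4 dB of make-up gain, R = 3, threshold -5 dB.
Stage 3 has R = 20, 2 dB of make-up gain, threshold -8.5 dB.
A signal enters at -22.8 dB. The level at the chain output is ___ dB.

Stage 1: -22.8 dB is 15 dB over -37.8 dB; at 10:1 that becomes 1.5 dB over, giving -36.3 dB.
Stage 2: -36.3 dB ≤ -5 dB, so stage 2 doesn't engage; make-up brings it to -32.3 dB.
Stage 3: -32.3 dB ≤ -8.5 dB, so stage 3 doesn't engage; make-up brings it to -30.3 dB.

-30.3 dB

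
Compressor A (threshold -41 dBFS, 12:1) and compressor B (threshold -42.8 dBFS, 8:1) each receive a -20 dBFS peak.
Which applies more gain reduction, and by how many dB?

A: overshoot 21 dB → output overshoot 1.75 dB → GR 19.25 dB.
B: overshoot 22.8 dB → output overshoot 2.85 dB → GR 19.95 dB.
B reduces 0.7 dB more.

B, by 0.7 dB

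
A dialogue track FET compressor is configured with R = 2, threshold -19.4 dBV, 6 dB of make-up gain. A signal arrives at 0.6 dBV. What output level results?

The input is 20 dB above the -19.4 dBV threshold.
At 2:1 the overshoot is divided by 2, leaving 10 dB above threshold.
Output = -19.4 + 10 = -9.4 dBV; make-up adds 6 dB, giving -3.4 dBV.

-3.4 dBV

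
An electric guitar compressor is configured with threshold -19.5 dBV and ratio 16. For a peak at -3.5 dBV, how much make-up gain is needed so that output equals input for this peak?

15 dB

Without make-up, output = threshold + overshoot/16 = -19.5 + 1 = -18.5 dBV.
Gap to target: 15 dB.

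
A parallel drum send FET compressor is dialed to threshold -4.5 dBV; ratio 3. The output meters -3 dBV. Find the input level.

0 dBV

Post-compression overshoot = -3 − (-4.5) = 1.5 dB.
Undo the ratio: input overshoot = 1.5 × 3 = 4.5 dB, giving input = 0 dBV.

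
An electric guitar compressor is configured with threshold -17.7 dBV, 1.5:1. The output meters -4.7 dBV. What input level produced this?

That's 13 dB above the -17.7 dBV threshold.
Before 1.5:1 compression the overshoot was 13 × 1.5 = 19.5 dB, so input = -17.7 + 19.5 = 1.8 dBV.

1.8 dBV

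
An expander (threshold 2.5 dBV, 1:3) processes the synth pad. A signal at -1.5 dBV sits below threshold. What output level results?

-9.5 dBV

Undershoot = 2.5 − (-1.5) = 4 dB.
At 1:3, that expands to 12 dB under threshold.
Output = 2.5 − 12 = -9.5 dBV.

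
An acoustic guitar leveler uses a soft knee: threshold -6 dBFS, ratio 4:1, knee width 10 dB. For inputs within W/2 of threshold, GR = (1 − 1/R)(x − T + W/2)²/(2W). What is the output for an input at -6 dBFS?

x − T + W/2 = -6 − (-6) + 5 = 5.
GR = (1 − 1/4) × 5² / 20 = 0.75 × 25 / 20 = 0.9375 dB.
Output = -6 − 0.9375 = -6.9375 dBFS.

-6.9375 dBFS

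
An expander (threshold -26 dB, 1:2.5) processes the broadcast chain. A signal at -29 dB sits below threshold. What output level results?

The input is 3 dB below the -26 dB threshold.
A 1:2.5 expander multiplies undershoot by 2.5: 3 × 2.5 = 7.5 dB below threshold.
Output = -26 − 7.5 = -33.5 dB.

-33.5 dB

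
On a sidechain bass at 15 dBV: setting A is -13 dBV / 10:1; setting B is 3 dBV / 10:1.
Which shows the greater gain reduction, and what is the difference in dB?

A, by 14.4 dB

A: 28 dB over, compressed to 2.8 dB over, so 25.2 dB of GR.
B: 12 dB over, compressed to 1.2 dB over, so 10.8 dB of GR.
Difference: 14.4 dB in favour of A.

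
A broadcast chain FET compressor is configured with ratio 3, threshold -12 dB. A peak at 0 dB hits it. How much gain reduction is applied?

0 dB exceeds the threshold by 12 dB.
After 3:1 compression the overshoot becomes 12/3 = 4 dB.
GR = overshoot in − overshoot out = 12 − 4 = 8 dB.

8 dB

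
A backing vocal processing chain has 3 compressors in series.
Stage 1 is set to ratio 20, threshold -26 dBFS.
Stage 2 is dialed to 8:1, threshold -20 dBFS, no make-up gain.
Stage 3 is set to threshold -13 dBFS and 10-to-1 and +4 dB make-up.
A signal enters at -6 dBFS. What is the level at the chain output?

-21 dBFS

Stage 1: 20 dB above -26 dBFS, reduced 20:1 to 1 dB above → -25 dBFS.
Stage 2: below threshold (-25 ≤ -20); passes unchanged; output -25 dBFS.
Stage 3: -25 dBFS is at or below the -13 dBFS threshold — no compression; make-up brings it to -21 dBFS.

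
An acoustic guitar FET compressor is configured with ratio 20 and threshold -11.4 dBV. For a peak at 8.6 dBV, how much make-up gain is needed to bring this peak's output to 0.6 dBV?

11 dB

The peak compresses to -11.4 + 20/20 = -10.4 dBV.
To reach 0.6 dBV requires 0.6 − (-10.4) = 11 dB of make-up.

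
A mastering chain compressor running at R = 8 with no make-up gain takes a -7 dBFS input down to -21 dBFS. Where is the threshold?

Let T be the threshold. Output overshoot = (input overshoot)/R, so -21 − T = (-7 − T)/8.
8·(-21 − T) = -7 − T → 7·T = -168 − (-7) = -161.
T = -161/7 = -23 dBFS.

-23 dBFS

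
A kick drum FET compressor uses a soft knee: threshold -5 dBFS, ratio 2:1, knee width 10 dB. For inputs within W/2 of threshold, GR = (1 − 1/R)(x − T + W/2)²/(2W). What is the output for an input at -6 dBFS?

x − T + W/2 = -6 − (-5) + 5 = 4.
GR = (1 − 1/2) × 4² / 20 = 0.5 × 16 / 20 = 0.4 dB.
Output = -6 − 0.4 = -6.4 dBFS.

-6.4 dBFS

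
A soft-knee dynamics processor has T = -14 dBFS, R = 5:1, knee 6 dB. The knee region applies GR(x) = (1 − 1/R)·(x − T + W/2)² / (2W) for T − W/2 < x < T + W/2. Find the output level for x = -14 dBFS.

x − T + W/2 = -14 − (-14) + 3 = 3.
GR = (1 − 1/5) × 3² / 12 = 0.8 × 9 / 12 = 0.6 dB.
Output = -14 − 0.6 = -14.6 dBFS.

-14.6 dBFS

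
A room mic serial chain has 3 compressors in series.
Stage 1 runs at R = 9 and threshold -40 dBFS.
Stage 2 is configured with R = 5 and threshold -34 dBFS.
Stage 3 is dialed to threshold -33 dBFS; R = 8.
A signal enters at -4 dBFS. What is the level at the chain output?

Stage 1: 36 dB above -40 dBFS, reduced 9:1 to 4 dB above → -36 dBFS.
Stage 2: -36 dBFS ≤ -34 dBFS, so stage 2 doesn't engage; output -36 dBFS.
Stage 3: below threshold (-36 ≤ -33); passes unchanged; output -36 dBFS.

-36 dBFS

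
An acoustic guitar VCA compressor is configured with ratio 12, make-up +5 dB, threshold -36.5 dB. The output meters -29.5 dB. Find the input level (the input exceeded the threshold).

-12.5 dB

Before make-up, the level was -29.5 − 5 = -34.5 dB.
The compressed level sits -34.5 − (-36.5) = 2 dB over threshold.
Input overshoot = R × output overshoot = 24 dB → input = -36.5 + 24 = -12.5 dB.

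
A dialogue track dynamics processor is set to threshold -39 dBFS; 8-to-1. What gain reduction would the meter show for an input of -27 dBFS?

-27 dBFS exceeds the threshold by 12 dB.
After 8:1 compression the overshoot becomes 12/8 = 1.5 dB.
Gain reduction = 12 − 1.5 = 10.5 dB.

10.5 dB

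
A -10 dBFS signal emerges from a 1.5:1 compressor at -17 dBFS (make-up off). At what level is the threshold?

-31 dBFS

Gain reduction = -10 − (-17) = 7 dB; output overshoot = GR / (R − 1) = 7 / 0.5 = 14 dB.
Threshold = output − output overshoot = -17 − 14 = -31 dBFS.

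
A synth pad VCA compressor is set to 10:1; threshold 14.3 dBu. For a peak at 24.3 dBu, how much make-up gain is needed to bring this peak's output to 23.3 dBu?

8 dB

The peak compresses to 14.3 + 10/10 = 15.3 dBu.
To reach 23.3 dBu requires 23.3 − 15.3 = 8 dB of make-up.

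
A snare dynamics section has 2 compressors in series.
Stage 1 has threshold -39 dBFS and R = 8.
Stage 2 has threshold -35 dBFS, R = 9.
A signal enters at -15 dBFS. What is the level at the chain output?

-36 dBFS

Stage 1: overshoot 24 dB → 24/8 = 3 dB → -36 dBFS.
Stage 2: below threshold (-36 ≤ -35); passes unchanged; output -36 dBFS.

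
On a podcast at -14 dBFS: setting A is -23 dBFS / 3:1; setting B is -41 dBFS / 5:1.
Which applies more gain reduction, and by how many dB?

A: overshoot 9 dB → output overshoot 3 dB → GR 6 dB.
B: overshoot 27 dB → output overshoot 5.4 dB → GR 21.6 dB.
B applies 15.6 dB more gain reduction.

B, by 15.6 dB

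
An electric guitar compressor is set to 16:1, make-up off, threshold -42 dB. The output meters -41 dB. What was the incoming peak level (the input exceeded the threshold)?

Post-compression overshoot = -41 − (-42) = 1 dB.
Input overshoot = R × output overshoot = 16 dB → input = -42 + 16 = -26 dB.

-26 dB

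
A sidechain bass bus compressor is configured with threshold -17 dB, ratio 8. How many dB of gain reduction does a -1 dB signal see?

-1 dB exceeds the threshold by 16 dB.
A 8:1 ratio leaves 2 dB of that excess.
Gain reduction = 16 − 2 = 14 dB.

14 dB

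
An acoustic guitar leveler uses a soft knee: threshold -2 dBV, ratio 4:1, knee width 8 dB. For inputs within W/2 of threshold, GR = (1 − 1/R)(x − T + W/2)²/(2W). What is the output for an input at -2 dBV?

-2.75 dBV

x − T + W/2 = -2 − (-2) + 4 = 4.
GR = (1 − 1/4) × 4² / 16 = 0.75 × 16 / 16 = 0.75 dB.
Output = -2 − 0.75 = -2.75 dBV.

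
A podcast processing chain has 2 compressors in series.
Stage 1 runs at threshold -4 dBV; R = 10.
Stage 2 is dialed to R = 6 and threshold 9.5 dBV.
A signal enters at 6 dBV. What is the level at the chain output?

Stage 1: overshoot 10 dB → 10/10 = 1 dB → -3 dBV.
Stage 2: below threshold (-3 ≤ 9.5); passes unchanged; output -3 dBV.

-3 dBV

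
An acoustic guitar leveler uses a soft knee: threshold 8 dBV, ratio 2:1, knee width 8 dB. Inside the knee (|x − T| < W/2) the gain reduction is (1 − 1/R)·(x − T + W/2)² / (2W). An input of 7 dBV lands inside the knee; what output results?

x − T + W/2 = 7 − 8 + 4 = 3.
GR = (1 − 1/2) × 3² / 16 = 0.5 × 9 / 16 = 0.28125 dB.
Output = 7 − 0.28125 = 6.71875 dBV.

6.71875 dBV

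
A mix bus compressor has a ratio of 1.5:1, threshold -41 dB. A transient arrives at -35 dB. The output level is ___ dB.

-35 dB sits 6 dB over threshold.
At 1.5:1 the overshoot is divided by 1.5, leaving 4 dB above threshold.
Output = -41 + 4 = -37 dB.

-37 dB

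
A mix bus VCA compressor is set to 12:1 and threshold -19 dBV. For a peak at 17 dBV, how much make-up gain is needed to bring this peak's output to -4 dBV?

Overshoot 36 dB → 36/12 = 3 dB after compression, so the compressed level is -19 + 3 = -16 dBV.
Make-up = target − compressed = -4 − (-16) = 12 dB.

12 dB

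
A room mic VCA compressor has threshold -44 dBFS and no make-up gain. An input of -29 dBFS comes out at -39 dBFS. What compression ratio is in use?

Input overshoot = -29 − (-44) = 15 dB; output overshoot = -39 − (-44) = 5 dB.
Ratio = 15 / 5 = 3.

3:1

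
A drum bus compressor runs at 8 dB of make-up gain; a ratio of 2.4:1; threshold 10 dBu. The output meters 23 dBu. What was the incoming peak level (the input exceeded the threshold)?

Remove make-up: 23 − 8 = 15 dBu.
Post-compression overshoot = 15 − 10 = 5 dB.
Before 2.4:1 compression the overshoot was 5 × 2.4 = 12 dB, so input = 10 + 12 = 22 dBu.

22 dBu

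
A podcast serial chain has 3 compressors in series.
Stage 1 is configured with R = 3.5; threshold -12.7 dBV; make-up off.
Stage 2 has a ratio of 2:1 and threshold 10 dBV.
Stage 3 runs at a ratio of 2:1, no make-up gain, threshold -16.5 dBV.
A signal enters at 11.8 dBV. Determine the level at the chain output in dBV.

Stage 1: overshoot 24.5 dB → 24.5/3.5 = 7 dB → -5.7 dBV.
Stage 2: -5.7 dBV is at or below the 10 dBV threshold — no compression; output -5.7 dBV.
Stage 3: overshoot 10.8 dB → 10.8/2 = 5.4 dB → -11.1 dBV.

-11.1 dBV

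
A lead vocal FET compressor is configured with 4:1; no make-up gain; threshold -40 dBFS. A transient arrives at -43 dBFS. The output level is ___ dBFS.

-43 dBFS is 3 dB below the -40 dBFS threshold, so no gain reduction is applied.
Output = input = -43 dBFS.

-43 dBFS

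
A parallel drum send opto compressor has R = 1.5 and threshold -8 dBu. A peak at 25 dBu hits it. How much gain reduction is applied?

Overshoot = 25 − (-8) = 33 dB.
A 1.5:1 ratio leaves 22 dB of that excess.
So the signal is attenuated by 33 − 22 = 11 dB.

11 dB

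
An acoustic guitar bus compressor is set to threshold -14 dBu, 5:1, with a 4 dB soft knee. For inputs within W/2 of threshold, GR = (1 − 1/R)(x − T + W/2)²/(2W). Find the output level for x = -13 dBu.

-13.9 dBu

x − T + W/2 = -13 − (-14) + 2 = 3.
GR = (1 − 1/5) × 3² / 8 = 0.8 × 9 / 8 = 0.9 dB.
Output = -13 − 0.9 = -13.9 dBu.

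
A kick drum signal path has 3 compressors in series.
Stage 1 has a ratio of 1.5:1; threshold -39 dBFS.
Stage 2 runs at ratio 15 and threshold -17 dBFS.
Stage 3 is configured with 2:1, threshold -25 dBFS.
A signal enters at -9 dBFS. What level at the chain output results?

Stage 1: overshoot 30 dB → 30/1.5 = 20 dB → -19 dBFS.
Stage 2: -19 dBFS is at or below the -17 dBFS threshold — no compression; output -19 dBFS.
Stage 3: 6 dB above -25 dBFS, reduced 2:1 to 3 dB above → -22 dBFS.

-22 dBFS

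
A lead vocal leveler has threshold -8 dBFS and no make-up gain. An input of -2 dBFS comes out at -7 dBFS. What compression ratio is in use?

6:1

Input overshoot = -2 − (-8) = 6 dB; output overshoot = -7 − (-8) = 1 dB.
Ratio = 6 / 1 = 6.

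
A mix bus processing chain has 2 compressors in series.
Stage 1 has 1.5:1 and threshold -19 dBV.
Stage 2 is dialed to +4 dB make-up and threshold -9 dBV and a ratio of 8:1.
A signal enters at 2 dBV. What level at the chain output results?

Stage 1: 2 dBV is 21 dB over -19 dBV; at 1.5:1 that becomes 14 dB over, giving -5 dBV.
Stage 2: overshoot 4 dB → 4/8 = 0.5 dB → -8.5 dBV; +4 dB make-up → -4.5 dBV.

-4.5 dBV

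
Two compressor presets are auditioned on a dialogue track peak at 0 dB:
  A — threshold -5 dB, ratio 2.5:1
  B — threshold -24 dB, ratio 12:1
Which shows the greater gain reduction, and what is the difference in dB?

A: 5 dB over, compressed to 2 dB over, so 3 dB of GR.
B: 24 dB over, compressed to 2 dB over, so 22 dB of GR.
B reduces 19 dB more.

B, by 19 dB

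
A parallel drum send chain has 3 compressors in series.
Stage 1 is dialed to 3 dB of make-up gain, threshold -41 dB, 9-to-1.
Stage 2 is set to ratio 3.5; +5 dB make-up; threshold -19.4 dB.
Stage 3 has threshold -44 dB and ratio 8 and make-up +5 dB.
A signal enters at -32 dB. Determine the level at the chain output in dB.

Stage 1: -32 dB is 9 dB over -41 dB; at 9:1 that becomes 1 dB over, giving -40 dB; +3 dB make-up → -37 dB.
Stage 2: -37 dB ≤ -19.4 dB, so stage 2 doesn't engage; make-up brings it to -32 dB.
Stage 3: overshoot 12 dB → 12/8 = 1.5 dB → -42.5 dB; +5 dB make-up → -37.5 dB.

-37.5 dB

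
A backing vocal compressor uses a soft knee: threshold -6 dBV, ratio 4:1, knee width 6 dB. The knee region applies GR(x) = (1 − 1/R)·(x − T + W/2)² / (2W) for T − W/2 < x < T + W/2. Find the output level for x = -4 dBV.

x − T + W/2 = -4 − (-6) + 3 = 5.
GR = (1 − 1/4) × 5² / 12 = 0.75 × 25 / 12 = 1.5625 dB.
Output = -4 − 1.5625 = -5.5625 dBV.

-5.5625 dBV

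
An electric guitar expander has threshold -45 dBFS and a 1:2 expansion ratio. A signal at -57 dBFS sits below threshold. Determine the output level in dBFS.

Below threshold, a 1:2 expander applies gain = (2−1)×(T − x) of attenuation.
(2−1) × 12 = 12 dB, so output = -57 − 12 = -69 dBFS.

-69 dBFS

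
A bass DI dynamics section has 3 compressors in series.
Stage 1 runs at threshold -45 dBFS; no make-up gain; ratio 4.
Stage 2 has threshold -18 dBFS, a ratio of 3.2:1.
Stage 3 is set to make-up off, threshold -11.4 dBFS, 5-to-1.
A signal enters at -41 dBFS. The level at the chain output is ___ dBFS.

Stage 1: 4 dB above -45 dBFS, reduced 4:1 to 1 dB above → -44 dBFS.
Stage 2: -44 dBFS ≤ -18 dBFS, so stage 2 doesn't engage; output -44 dBFS.
Stage 3: -44 dBFS ≤ -11.4 dBFS, so stage 3 doesn't engage; output -44 dBFS.

-44 dBFS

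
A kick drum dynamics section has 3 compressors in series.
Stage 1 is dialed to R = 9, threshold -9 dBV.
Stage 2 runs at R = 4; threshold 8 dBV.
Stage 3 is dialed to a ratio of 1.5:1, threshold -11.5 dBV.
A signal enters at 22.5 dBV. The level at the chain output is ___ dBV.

Stage 1: 22.5 dBV is 31.5 dB over -9 dBV; at 9:1 that becomes 3.5 dB over, giving -5.5 dBV.
Stage 2: -5.5 dBV ≤ 8 dBV, so stage 2 doesn't engage; output -5.5 dBV.
Stage 3: -5.5 dBV is 6 dB over -11.5 dBV; at 1.5:1 that becomes 4 dB over, giving -7.5 dBV.

-7.5 dBV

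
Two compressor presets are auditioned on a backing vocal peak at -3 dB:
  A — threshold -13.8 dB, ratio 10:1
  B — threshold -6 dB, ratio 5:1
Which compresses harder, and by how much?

A: overshoot 10.8 dB → output overshoot 1.08 dB → GR 9.72 dB.
B: overshoot 3 dB → output overshoot 0.6 dB → GR 2.4 dB.
A applies 7.32 dB more gain reduction.

A, by 7.32 dB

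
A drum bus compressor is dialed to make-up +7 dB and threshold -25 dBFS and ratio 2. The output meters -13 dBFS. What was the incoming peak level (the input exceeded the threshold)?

Remove make-up: -13 − 7 = -20 dBFS.
The compressed level sits -20 − (-25) = 5 dB over threshold.
Undo the ratio: input overshoot = 5 × 2 = 10 dB, giving input = -15 dBFS.

-15 dBFS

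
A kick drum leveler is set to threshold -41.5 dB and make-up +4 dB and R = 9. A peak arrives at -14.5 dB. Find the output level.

Overshoot: -14.5 − (-41.5) = 27 dB.
At 9:1 the overshoot is divided by 9, leaving 3 dB above threshold.
So the level is -41.5 + 3 = -38.5 dB; make-up adds 4 dB, giving -34.5 dB.

-34.5 dB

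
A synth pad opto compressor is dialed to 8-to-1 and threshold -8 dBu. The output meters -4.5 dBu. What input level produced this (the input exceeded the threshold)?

The compressed level sits -4.5 − (-8) = 3.5 dB over threshold.
Input overshoot = R × output overshoot = 28 dB → input = -8 + 28 = 20 dBu.

20 dBu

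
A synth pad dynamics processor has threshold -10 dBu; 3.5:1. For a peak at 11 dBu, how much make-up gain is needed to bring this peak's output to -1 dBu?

The peak compresses to -10 + 21/3.5 = -4 dBu.
To reach -1 dBu requires -1 − (-4) = 3 dB of make-up.

3 dB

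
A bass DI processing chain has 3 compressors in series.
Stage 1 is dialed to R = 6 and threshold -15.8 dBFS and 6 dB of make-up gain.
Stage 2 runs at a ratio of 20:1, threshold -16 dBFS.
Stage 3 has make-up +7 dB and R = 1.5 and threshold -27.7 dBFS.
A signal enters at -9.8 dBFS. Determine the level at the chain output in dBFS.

Stage 1: 6 dB above -15.8 dBFS, reduced 6:1 to 1 dB above → -14.8 dBFS; +6 dB make-up → -8.8 dBFS.
Stage 2: -8.8 dBFS is 7.2 dB over -16 dBFS; at 20:1 that becomes 0.36 dB over, giving -15.64 dBFS.
Stage 3: 12.06 dB above -27.7 dBFS, reduced 1.5:1 to 8.04 dB above → -19.66 dBFS; +7 dB make-up → -12.66 dBFS.

-12.66 dBFS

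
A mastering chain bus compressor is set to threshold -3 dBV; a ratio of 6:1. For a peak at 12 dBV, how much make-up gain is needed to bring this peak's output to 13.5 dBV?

14 dB

The peak compresses to -3 + 15/6 = -0.5 dBV.
To reach 13.5 dBV requires 13.5 − (-0.5) = 14 dB of make-up.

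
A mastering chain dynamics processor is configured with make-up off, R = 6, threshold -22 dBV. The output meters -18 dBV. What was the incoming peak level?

2 dBV

The compressed level sits -18 − (-22) = 4 dB over threshold.
Before 6:1 compression the overshoot was 4 × 6 = 24 dB, so input = -22 + 24 = 2 dBV.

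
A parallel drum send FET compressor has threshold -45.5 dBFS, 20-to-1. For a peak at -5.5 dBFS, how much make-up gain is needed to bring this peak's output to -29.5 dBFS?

Overshoot 40 dB → 40/20 = 2 dB after compression, so the compressed level is -45.5 + 2 = -43.5 dBFS.
Make-up = target − compressed = -29.5 − (-43.5) = 14 dB.

14 dB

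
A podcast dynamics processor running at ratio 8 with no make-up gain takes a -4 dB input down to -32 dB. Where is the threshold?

Input is 32 dB above T (since output overshoot × R = input overshoot: (-32 − T)·8 = -4 − T gives T = -36 dB).
Check: -36 + (-4 − (-36))/8 = -36 + 4 = -32 dB. ✓

-36 dB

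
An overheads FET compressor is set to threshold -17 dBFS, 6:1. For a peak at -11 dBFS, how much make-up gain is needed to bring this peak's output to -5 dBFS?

11 dB

Overshoot 6 dB → 6/6 = 1 dB after compression, so the compressed level is -17 + 1 = -16 dBFS.
Make-up = target − compressed = -5 − (-16) = 11 dB.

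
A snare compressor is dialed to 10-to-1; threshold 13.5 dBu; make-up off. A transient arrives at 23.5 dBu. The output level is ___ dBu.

14.5 dBu

23.5 dBu sits 10 dB over threshold.
At 10:1 the overshoot is divided by 10, leaving 1 dB above threshold.
So the level is 13.5 + 1 = 14.5 dBu.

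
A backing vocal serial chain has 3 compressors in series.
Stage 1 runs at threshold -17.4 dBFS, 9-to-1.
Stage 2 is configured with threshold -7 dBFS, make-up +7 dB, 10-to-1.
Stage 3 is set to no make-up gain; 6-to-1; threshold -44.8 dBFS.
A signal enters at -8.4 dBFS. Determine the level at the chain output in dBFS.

Stage 1: 9 dB above -17.4 dBFS, reduced 9:1 to 1 dB above → -16.4 dBFS.
Stage 2: below threshold (-16.4 ≤ -7); passes unchanged; make-up brings it to -9.4 dBFS.
Stage 3: overshoot 35.4 dB → 35.4/6 = 5.9 dB → -38.9 dBFS.

-38.9 dBFS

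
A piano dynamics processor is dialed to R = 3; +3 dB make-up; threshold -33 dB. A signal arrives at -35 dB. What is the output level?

-32 dB

-35 dB is 2 dB below the -33 dB threshold, so no gain reduction is applied.
Make-up gain adds 3 dB: -35 + 3 = -32 dB.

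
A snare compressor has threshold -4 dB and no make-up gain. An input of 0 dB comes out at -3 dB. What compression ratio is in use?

4:1

Input overshoot = 0 − (-4) = 4 dB; output overshoot = -3 − (-4) = 1 dB.
Ratio = 4 / 1 = 4.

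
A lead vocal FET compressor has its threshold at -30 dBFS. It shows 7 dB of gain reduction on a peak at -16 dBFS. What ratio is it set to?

Input overshoot = -16 − (-30) = 14 dB.
Output overshoot = 14 − 7 = 7 dB.
Ratio = input overshoot / output overshoot = 14 / 7 = 2.

2:1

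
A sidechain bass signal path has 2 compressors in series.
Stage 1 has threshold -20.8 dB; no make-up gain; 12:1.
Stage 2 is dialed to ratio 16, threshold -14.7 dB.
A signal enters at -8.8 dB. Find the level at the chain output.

-19.8 dB

Stage 1: 12 dB above -20.8 dB, reduced 12:1 to 1 dB above → -19.8 dB.
Stage 2: -19.8 dB ≤ -14.7 dB, so stage 2 doesn't engage; output -19.8 dB.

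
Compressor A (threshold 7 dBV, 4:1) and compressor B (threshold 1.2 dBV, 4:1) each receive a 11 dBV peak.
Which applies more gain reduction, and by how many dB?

A: 4 dB over, compressed to 1 dB over, so 3 dB of GR.
B: 9.8 dB over, compressed to 2.45 dB over, so 7.35 dB of GR.
B reduces 4.35 dB more.

B, by 4.35 dB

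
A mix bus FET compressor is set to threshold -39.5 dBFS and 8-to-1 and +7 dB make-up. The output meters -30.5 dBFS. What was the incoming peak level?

-23.5 dBFS

Remove make-up: -30.5 − 7 = -37.5 dBFS.
That's 2 dB above the -39.5 dBFS threshold.
Undo the ratio: input overshoot = 2 × 8 = 16 dB, giving input = -23.5 dBFS.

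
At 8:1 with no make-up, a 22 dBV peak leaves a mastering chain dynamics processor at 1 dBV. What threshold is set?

-2 dBV

Let T be the threshold. Output overshoot = (input overshoot)/R, so 1 − T = (22 − T)/8.
8·(1 − T) = 22 − T → 7·T = 8 − 22 = -14.
T = -14/7 = -2 dBV.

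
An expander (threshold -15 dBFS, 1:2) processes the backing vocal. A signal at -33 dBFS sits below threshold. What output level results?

-51 dBFS

Below threshold, a 1:2 expander applies gain = (2−1)×(T − x) of attenuation.
(2−1) × 18 = 18 dB, so output = -33 − 18 = -51 dBFS.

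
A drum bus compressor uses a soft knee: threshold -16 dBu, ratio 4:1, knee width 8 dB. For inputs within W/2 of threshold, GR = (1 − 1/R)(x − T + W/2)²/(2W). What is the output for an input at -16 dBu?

x − T + W/2 = -16 − (-16) + 4 = 4.
GR = (1 − 1/4) × 4² / 16 = 0.75 × 16 / 16 = 0.75 dB.
Output = -16 − 0.75 = -16.75 dBu.

-16.75 dBu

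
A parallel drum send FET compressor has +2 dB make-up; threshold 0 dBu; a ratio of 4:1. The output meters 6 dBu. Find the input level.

Stripping the +2 dB make-up gives 4 dBu at the gain stage.
The compressed level sits 4 − 0 = 4 dB over threshold.
Undo the ratio: input overshoot = 4 × 4 = 16 dB, giving input = 16 dBu.

16 dBu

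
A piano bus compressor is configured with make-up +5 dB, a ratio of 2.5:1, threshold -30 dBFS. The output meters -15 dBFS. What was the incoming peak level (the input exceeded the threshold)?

Remove make-up: -15 − 5 = -20 dBFS.
The compressed level sits -20 − (-30) = 10 dB over threshold.
Input overshoot = R × output overshoot = 25 dB → input = -30 + 25 = -5 dBFS.

-5 dBFS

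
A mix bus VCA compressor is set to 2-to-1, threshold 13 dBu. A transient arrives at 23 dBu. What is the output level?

Overshoot: 23 − 13 = 10 dB.
At 2:1 the overshoot is divided by 2, leaving 5 dB above threshold.
Output = 13 + 5 = 18 dBu.

18 dBu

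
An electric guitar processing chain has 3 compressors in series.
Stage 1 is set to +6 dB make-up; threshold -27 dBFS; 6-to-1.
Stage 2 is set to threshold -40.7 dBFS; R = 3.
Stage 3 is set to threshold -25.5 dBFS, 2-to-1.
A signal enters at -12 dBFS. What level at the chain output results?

Stage 1: -12 dBFS is 15 dB over -27 dBFS; at 6:1 that becomes 2.5 dB over, giving -24.5 dBFS; +6 dB make-up → -18.5 dBFS.
Stage 2: overshoot 22.2 dB → 22.2/3 = 7.4 dB → -33.3 dBFS.
Stage 3: below threshold (-33.3 ≤ -25.5); passes unchanged; output -33.3 dBFS.

-33.3 dBFS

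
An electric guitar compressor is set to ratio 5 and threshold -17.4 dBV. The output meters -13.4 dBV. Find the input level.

2.6 dBV

That's 4 dB above the -17.4 dBV threshold.
Undo the ratio: input overshoot = 4 × 5 = 20 dB, giving input = 2.6 dBV.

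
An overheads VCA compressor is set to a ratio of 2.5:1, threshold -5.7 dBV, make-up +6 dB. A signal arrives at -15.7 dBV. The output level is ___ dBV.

-15.7 dBV is 10 dB below the -5.7 dBV threshold, so no gain reduction is applied.
Make-up gain adds 6 dB: -15.7 + 6 = -9.7 dBV.

-9.7 dBV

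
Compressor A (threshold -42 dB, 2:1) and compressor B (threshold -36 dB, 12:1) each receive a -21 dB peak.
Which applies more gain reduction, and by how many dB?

A: GR = 21 − 21/2 = 10.5 dB.
B: GR = 15 − 15/12 = 13.75 dB.
B applies 3.25 dB more gain reduction.

B, by 3.25 dB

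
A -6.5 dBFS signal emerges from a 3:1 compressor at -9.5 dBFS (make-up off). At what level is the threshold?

-11 dBFS

Input is 4.5 dB above T (since output overshoot × R = input overshoot: (-9.5 − T)·3 = -6.5 − T gives T = -11 dBFS).
Check: -11 + (-6.5 − (-11))/3 = -11 + 1.5 = -9.5 dBFS. ✓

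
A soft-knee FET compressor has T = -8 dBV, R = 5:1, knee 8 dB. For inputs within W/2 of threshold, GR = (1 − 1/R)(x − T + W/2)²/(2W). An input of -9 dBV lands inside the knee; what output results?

x − T + W/2 = -9 − (-8) + 4 = 3.
GR = (1 − 1/5) × 3² / 16 = 0.8 × 9 / 16 = 0.45 dB.
Output = -9 − 0.45 = -9.45 dBV.

-9.45 dBV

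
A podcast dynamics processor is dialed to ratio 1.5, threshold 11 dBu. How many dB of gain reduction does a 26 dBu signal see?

Overshoot = 26 − 11 = 15 dB.
At 1.5:1, output sits 15/1.5 = 10 dB above threshold.
GR = overshoot in − overshoot out = 15 − 10 = 5 dB.

5 dB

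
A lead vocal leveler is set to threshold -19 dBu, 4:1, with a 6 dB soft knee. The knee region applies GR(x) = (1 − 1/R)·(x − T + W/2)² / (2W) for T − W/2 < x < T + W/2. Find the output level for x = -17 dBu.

-18.5625 dBu

x − T + W/2 = -17 − (-19) + 3 = 5.
GR = (1 − 1/4) × 5² / 12 = 0.75 × 25 / 12 = 1.5625 dB.
Output = -17 − 1.5625 = -18.5625 dBu.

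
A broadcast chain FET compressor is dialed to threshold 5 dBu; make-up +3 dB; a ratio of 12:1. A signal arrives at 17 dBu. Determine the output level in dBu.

9 dBu

Overshoot: 17 − 5 = 12 dB.
At 12:1 the overshoot is divided by 12, leaving 1 dB above threshold.
So the level is 5 + 1 = 6 dBu; make-up adds 3 dB, giving 9 dBu.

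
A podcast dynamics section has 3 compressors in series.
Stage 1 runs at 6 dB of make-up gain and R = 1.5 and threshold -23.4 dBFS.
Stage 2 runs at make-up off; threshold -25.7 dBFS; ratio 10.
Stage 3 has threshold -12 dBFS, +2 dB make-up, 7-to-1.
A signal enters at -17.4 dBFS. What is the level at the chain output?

Stage 1: overshoot 6 dB → 6/1.5 = 4 dB → -19.4 dBFS; +6 dB make-up → -13.4 dBFS.
Stage 2: overshoot 12.3 dB → 12.3/10 = 1.23 dB → -24.47 dBFS.
Stage 3: -24.47 dBFS ≤ -12 dBFS, so stage 3 doesn't engage; make-up brings it to -22.47 dBFS.

-22.47 dBFS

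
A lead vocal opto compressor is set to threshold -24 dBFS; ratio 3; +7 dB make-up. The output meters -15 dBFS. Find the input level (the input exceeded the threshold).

-18 dBFS

Stripping the +7 dB make-up gives -22 dBFS at the gain stage.
That's 2 dB above the -24 dBFS threshold.
Undo the ratio: input overshoot = 2 × 3 = 6 dB, giving input = -18 dBFS.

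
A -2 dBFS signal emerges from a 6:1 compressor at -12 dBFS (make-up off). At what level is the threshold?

-14 dBFS

Gain reduction = -2 − (-12) = 10 dB; output overshoot = GR / (R − 1) = 10 / 5 = 2 dB.
Threshold = output − output overshoot = -12 − 2 = -14 dBFS.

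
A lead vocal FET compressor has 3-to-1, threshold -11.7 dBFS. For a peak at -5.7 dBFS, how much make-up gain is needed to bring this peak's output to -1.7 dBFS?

The peak compresses to -11.7 + 6/3 = -9.7 dBFS.
To reach -1.7 dBFS requires -1.7 − (-9.7) = 8 dB of make-up.

8 dB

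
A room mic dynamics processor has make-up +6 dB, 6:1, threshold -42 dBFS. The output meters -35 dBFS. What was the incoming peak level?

-36 dBFS

Stripping the +6 dB make-up gives -41 dBFS at the gain stage.
The compressed level sits -41 − (-42) = 1 dB over threshold.
Input overshoot = R × output overshoot = 6 dB → input = -42 + 6 = -36 dBFS.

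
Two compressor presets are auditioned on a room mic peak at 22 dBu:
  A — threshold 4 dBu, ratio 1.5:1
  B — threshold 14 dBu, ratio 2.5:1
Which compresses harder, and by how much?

A, by 1.2 dB

A: overshoot 18 dB → output overshoot 12 dB → GR 6 dB.
B: overshoot 8 dB → output overshoot 3.2 dB → GR 4.8 dB.
A applies 1.2 dB more gain reduction.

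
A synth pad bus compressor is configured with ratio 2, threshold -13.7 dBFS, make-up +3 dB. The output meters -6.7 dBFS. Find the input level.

Stripping the +3 dB make-up gives -9.7 dBFS at the gain stage.
The compressed level sits -9.7 − (-13.7) = 4 dB over threshold.
Before 2:1 compression the overshoot was 4 × 2 = 8 dB, so input = -13.7 + 8 = -5.7 dBFS.

-5.7 dBFS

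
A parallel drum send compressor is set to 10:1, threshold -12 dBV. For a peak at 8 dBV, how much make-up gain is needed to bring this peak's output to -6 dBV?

4 dB

Without make-up, output = threshold + overshoot/10 = -12 + 2 = -10 dBV.
Gap to target: 4 dB.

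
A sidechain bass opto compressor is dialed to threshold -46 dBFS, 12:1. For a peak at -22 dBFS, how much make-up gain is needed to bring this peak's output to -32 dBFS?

Overshoot 24 dB → 24/12 = 2 dB after compression, so the compressed level is -46 + 2 = -44 dBFS.
Make-up = target − compressed = -32 − (-44) = 12 dB.

12 dB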